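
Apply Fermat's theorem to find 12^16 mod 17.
By Fermat's Little Theorem, 12^{16} ≡ 1 mod 17 since 17 is prime and gcd(12, 17) = 1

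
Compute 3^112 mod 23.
Using Fermat: 3^{22} ≡ 1 (mod 23). 112 ≡ 2 (mod 22). So 3^{112} ≡ 3^{2} ≡ 9 (mod 23)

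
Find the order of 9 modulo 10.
Powers of 9 mod 10: 9^1≡9, 9^2≡1. Order = 2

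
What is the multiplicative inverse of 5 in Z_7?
Since 7 is prime, by Fermat 5^(-1) ≡ 5^{5} ≡ 3 (mod 7). Verify: 5 × 3 = 15 ≡ 1 (mod 7)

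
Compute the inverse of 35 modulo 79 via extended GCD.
Extended GCD: 35(-9) + 79(4) = 1. So 35^(-1) ≡ -9 ≡ 70 (mod 79). Verify: 35 × 70 = 2450 ≡ 1 (mod 79)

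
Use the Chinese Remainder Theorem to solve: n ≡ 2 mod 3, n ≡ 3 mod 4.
M = 3 × 4 = 12. M₁ = 4, y₁ ≡ 1 mod 3. M₂ = 3, y₂ ≡ 3 mod 4. n = 2×4×1 + 3×3×3 ≡ 11 mod 12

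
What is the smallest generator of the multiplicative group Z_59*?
g = 2. For each prime q|58: 2^{29}≡58, 2^{2}≡4, none ≡ 1, so ord_59(2) = 58 and 2 is a primitive root.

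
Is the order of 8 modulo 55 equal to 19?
Powers of 8 mod 55: 8^1≡8, 8^2≡9, 8^3≡17, 8^4≡26, 8^5≡43, 8^6≡14, 8^7≡2, 8^8≡16, 8^9≡18, 8^10≡34, 8^11≡52, 8^12≡31, 8^13≡28, 8^14≡4, 8^15≡32, 8^16≡36, 8^17≡13, 8^18≡49, 8^19≡7, 8^20≡1. 8^19≡7≢1, so ord ≠ 19. No, the actual order is 20.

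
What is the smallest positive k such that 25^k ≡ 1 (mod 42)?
Powers of 25 mod 42: 25^1≡25, 25^2≡37, 25^3≡1. So the order of 25 is 3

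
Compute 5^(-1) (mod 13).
Since 13 is prime, by Fermat 5^(-1) ≡ 5^{11} ≡ 8 (mod 13). Verify: 5 × 8 = 40 ≡ 1 (mod 13)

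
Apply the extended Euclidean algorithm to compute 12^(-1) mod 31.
Extended GCD: 12(13) + 31(-5) = 1. So 12^(-1) ≡ 13 mod 31. Verify: 12 × 13 = 156 ≡ 1 mod 31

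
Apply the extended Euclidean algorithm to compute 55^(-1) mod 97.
Extended GCD: 55(30) + 97(-17) = 1. So 55^(-1) ≡ 30 mod 97. Verify: 55 × 30 = 1650 ≡ 1 mod 97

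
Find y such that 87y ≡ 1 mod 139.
Since 139 is prime, by Fermat 87^(-1) ≡ 87^{137} ≡ 8 mod 139. Verify: 87 × 8 = 696 ≡ 1 mod 139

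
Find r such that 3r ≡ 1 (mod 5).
Since 5 is prime, by Fermat 3^(-1) ≡ 3^{3} ≡ 2 (mod 5). Verify: 3 × 2 = 6 ≡ 1 (mod 5)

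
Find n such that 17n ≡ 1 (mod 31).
Since 31 is prime, by Fermat 17^(-1) ≡ 17^{29} ≡ 11 (mod 31). Verify: 17 × 11 = 187 ≡ 1 (mod 31)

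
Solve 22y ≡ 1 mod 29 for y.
Since 29 is prime, by Fermat 22^(-1) ≡ 22^{27} ≡ 4 mod 29. Verify: 22 × 4 = 88 ≡ 1 mod 29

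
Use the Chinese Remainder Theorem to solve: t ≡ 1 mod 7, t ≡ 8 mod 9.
M = 7 × 9 = 63. M₁ = 9, y₁ ≡ 4 mod 7. M₂ = 7, y₂ ≡ 4 mod 9. t = 1×9×4 + 8×7×4 ≡ 8 mod 63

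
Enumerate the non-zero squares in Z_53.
Quadratic residues modulo 53: {1, 4, 6, 7, 9, 10, 11, 13, 15, 16, 17, 24, 25, 28, 29, 36, 37, 38, 40, 42, 43, 44, 46, 47, 49, 52}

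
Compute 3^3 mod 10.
3^{3} = 27 ≡ 7 mod 10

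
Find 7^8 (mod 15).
By repeated squaring (mod 15): 7^{1}≡7, 7^{2}≡4, 7^{4}≡1, 7^{8}≡1. So 7^{8} ≡ 1 (mod 15)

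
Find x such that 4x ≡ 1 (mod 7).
Since 7 is prime, by Fermat 4^(-1) ≡ 4^{5} ≡ 2 (mod 7). Verify: 4 × 2 = 8 ≡ 1 (mod 7)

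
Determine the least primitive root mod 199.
g = 3. For each prime q|198: 3^{99}≡198, 3^{66}≡106, 3^{18}≡125, none ≡ 1, so ord_199(3) = 198 and 3 is a primitive root.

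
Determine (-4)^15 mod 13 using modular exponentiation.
Using Fermat: (-4)^{12} ≡ 1 mod 13. 15 ≡ 3 mod 12. So (-4)^{15} ≡ (-4)^{3} ≡ 1 mod 13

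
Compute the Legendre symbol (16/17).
(16/17) = 16^{8} mod 17 = 1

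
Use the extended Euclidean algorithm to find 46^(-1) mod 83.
Extended GCD: 46(-9) + 83(5) = 1. So 46^(-1) ≡ -9 ≡ 74 (mod 83). Verify: 46 × 74 = 3404 ≡ 1 (mod 83)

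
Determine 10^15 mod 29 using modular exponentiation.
By repeated squaring (mod 29): 10^{1}≡10, 10^{2}≡13, 10^{4}≡24, 10^{8}≡25. Then 10^{15} = 10^{8+4+2+1} ≡ 25 × 24 × 13 × 10 ≡ 19 (mod 29)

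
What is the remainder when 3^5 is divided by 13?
By repeated squaring (mod 13): 3^{1}≡3, 3^{2}≡9, 3^{4}≡3. Then 3^{5} = 3^{4+1} ≡ 3 × 3 ≡ 9 (mod 13)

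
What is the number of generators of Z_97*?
There are φ(97-1) = φ(96) = 32 primitive roots modulo 97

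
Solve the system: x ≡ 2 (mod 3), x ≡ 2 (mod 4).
M = 3 × 4 = 12. M₁ = 4, y₁ ≡ 1 (mod 3). M₂ = 3, y₂ ≡ 3 (mod 4). x = 2×4×1 + 2×3×3 ≡ 2 (mod 12)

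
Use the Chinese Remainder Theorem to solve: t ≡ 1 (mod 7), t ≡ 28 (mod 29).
M = 7 × 29 = 203. M₁ = 29, y₁ ≡ 1 (mod 7). M₂ = 7, y₂ ≡ 25 (mod 29). t = 1×29×1 + 28×7×25 ≡ 57 (mod 203)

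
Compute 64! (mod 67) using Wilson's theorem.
(66)! = (64)! × (65) × (66) ≡ -1 (mod 67). So (64)! ≡ -1 × [(66)(65)]^(-1) ≡ 33 (mod 67)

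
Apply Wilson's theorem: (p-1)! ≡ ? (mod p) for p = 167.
By Wilson's theorem, (166)! ≡ -1 ≡ 166 (mod 167)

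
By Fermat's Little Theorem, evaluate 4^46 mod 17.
By Fermat: 4^{16} ≡ 1 mod 17. 46 = 2×16 + 14. So 4^{46} ≡ 4^{14} ≡ 16 mod 17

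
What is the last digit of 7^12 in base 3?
Using Fermat: 7^{2} ≡ 1 mod 3. 12 ≡ 0 mod 2. So 7^{12} ≡ 7^{0} ≡ 1 mod 3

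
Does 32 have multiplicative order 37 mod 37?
Powers of 32 mod 37: 32^1≡32, 32^2≡25, 32^3≡23, 32^4≡33, 32^5≡20, 32^6≡11, 32^7≡19, 32^8≡16, 32^9≡31, 32^10≡30, 32^11≡35, 32^12≡10, 32^13≡24, 32^14≡28, 32^15≡8, 32^16≡34, 32^17≡15, 32^18≡36, 32^19≡5, 32^20≡12, 32^21≡14, 32^22≡4, 32^23≡17, 32^24≡26, 32^25≡18, 32^26≡21, 32^27≡6, 32^28≡7, 32^29≡2, 32^30≡27, 32^31≡13, 32^32≡9, 32^33≡29, 32^34≡3, 32^35≡22, 32^36≡1. Already 32^36≡1, so the order is 36 < 37. No, the actual order is 36.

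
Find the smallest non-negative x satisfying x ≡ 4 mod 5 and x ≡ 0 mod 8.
M = 5 × 8 = 40. M₁ = 8, y₁ ≡ 2 mod 5. M₂ = 5, y₂ ≡ 5 mod 8. x = 4×8×2 + 0×5×5 ≡ 24 mod 40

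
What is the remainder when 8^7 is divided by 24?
By repeated squaring mod 24: 8^{1}≡8, 8^{2}≡16, 8^{4}≡16. Then 8^{7} = 8^{4+2+1} ≡ 16 × 16 × 8 ≡ 8 mod 24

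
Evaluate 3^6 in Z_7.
Using Fermat: 3^{6} ≡ 1 (mod 7). 6 ≡ 0 (mod 6). So 3^{6} ≡ 3^{0} ≡ 1 (mod 7)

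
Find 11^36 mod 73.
By repeated squaring mod 73: 11^{1}≡11, 11^{2}≡48, 11^{4}≡41, 11^{8}≡2, 11^{16}≡4, 11^{32}≡16. Then 11^{36} = 11^{32+4} ≡ 16 × 41 ≡ 72 mod 73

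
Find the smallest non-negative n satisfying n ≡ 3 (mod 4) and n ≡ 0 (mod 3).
M = 4 × 3 = 12. M₁ = 3, y₁ ≡ 3 (mod 4). M₂ = 4, y₂ ≡ 1 (mod 3). n = 3×3×3 + 0×4×1 ≡ 3 (mod 12)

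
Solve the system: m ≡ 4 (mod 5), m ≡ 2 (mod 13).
M = 5 × 13 = 65. M₁ = 13, y₁ ≡ 2 (mod 5). M₂ = 5, y₂ ≡ 8 (mod 13). m = 4×13×2 + 2×5×8 ≡ 54 (mod 65)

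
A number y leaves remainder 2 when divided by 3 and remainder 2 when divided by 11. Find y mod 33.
M = 3 × 11 = 33. M₁ = 11, y₁ ≡ 2 mod 3. M₂ = 3, y₂ ≡ 4 mod 11. y = 2×11×2 + 2×3×4 ≡ 2 mod 33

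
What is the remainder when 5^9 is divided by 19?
By repeated squaring mod 19: 5^{1}≡5, 5^{2}≡6, 5^{4}≡17, 5^{8}≡4. Then 5^{9} = 5^{8+1} ≡ 4 × 5 ≡ 1 mod 19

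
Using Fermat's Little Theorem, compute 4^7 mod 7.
By Fermat: 4^{6} ≡ 1 (mod 7). So 4^{7} = 4^{6} · 4^{1} ≡ 4^{1} ≡ 4 (mod 7)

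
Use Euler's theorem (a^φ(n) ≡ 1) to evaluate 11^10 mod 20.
By Euler: 11^{8} ≡ 1 mod 20 since gcd(11, 20) = 1. 10 = 1×8 + 2. So 11^{10} ≡ 11^{2} ≡ 1 mod 20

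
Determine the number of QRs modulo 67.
Exactly half the non-zero residues mod a prime are QRs: (67-1)/2 = 33.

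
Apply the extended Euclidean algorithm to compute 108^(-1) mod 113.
Extended GCD: 108(45) + 113(-43) = 1. So 108^(-1) ≡ 45 mod 113. Verify: 108 × 45 = 4860 ≡ 1 mod 113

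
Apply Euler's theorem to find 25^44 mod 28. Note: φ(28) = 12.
By Euler: 25^{12} ≡ 1 mod 28 since gcd(25, 28) = 1. 44 = 3×12 + 8. So 25^{44} ≡ 25^{8} ≡ 9 mod 28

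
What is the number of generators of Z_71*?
Number of primitive roots mod 71 = φ(p-1) = φ(70) = 24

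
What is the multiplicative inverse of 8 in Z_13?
Since 13 is prime, by Fermat 8^(-1) ≡ 8^{11} ≡ 5 mod 13. Verify: 8 × 5 = 40 ≡ 1 mod 13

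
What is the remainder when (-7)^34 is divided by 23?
Using Fermat: (-7)^{22} ≡ 1 mod 23. 34 ≡ 12 mod 22. So (-7)^{34} ≡ (-7)^{12} ≡ 16 mod 23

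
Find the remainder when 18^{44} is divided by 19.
By Fermat: 18^{18} ≡ 1 (mod 19). 44 = 2×18 + 8. So 18^{44} ≡ 18^{8} ≡ 1 (mod 19)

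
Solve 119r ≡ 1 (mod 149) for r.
Since 149 is prime, by Fermat 119^(-1) ≡ 119^{147} ≡ 144 (mod 149). Verify: 119 × 144 = 17136 ≡ 1 (mod 149)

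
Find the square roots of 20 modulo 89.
The square roots of 20 mod 89 are 51 and 38. Verify: 51² = 2601 ≡ 20 mod 89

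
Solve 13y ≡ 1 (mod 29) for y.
Since 29 is prime, by Fermat 13^(-1) ≡ 13^{27} ≡ 9 (mod 29). Verify: 13 × 9 = 117 ≡ 1 (mod 29)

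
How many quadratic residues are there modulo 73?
Exactly half the non-zero residues mod a prime are QRs: (73-1)/2 = 36.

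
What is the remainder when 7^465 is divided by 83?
Using Fermat: 7^{82} ≡ 1 (mod 83). 465 ≡ 55 (mod 82). So 7^{465} ≡ 7^{55} ≡ 40 (mod 83)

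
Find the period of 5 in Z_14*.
Powers of 5 mod 14: 5^1≡5, 5^2≡11, 5^3≡13, 5^4≡9, 5^5≡3, 5^6≡1. So the order of 5 is 6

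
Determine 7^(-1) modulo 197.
Since 197 is prime, by Fermat 7^(-1) ≡ 7^{195} ≡ 169 (mod 197). Verify: 7 × 169 = 1183 ≡ 1 (mod 197)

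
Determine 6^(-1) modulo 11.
Since 11 is prime, by Fermat 6^(-1) ≡ 6^{9} ≡ 2 mod 11. Verify: 6 × 2 = 12 ≡ 1 mod 11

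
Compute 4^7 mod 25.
By repeated squaring (mod 25): 4^{1}≡4, 4^{2}≡16, 4^{4}≡6. Then 4^{7} = 4^{4+2+1} ≡ 6 × 16 × 4 ≡ 9 (mod 25)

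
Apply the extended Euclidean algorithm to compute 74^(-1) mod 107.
Extended GCD: 74(-13) + 107(9) = 1. So 74^(-1) ≡ -13 ≡ 94 (mod 107). Verify: 74 × 94 = 6956 ≡ 1 (mod 107)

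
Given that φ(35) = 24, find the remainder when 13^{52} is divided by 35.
By Euler: 13^{24} ≡ 1 mod 35 since gcd(13, 35) = 1. 52 = 2×24 + 4. So 13^{52} ≡ 13^{4} ≡ 1 mod 35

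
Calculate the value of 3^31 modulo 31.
Using Fermat: 3^{30} ≡ 1 (mod 31). 31 ≡ 1 (mod 30). So 3^{31} ≡ 3^{1} ≡ 3 (mod 31)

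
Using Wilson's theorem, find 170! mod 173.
(172)! = (170)! × (171) × (172) ≡ -1 (mod 173). So (170)! ≡ -1 × [(172)(171)]^(-1) ≡ 86 (mod 173)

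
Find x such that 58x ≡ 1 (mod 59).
Since 59 is prime, by Fermat 58^(-1) ≡ 58^{57} ≡ 58 (mod 59). Verify: 58 × 58 = 3364 ≡ 1 (mod 59)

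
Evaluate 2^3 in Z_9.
2^{3} = 8 ≡ 8 mod 9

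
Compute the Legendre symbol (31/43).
(31/43) = 31^{21} mod 43 = 1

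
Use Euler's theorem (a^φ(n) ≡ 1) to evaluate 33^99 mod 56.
By Euler: 33^{24} ≡ 1 (mod 56) since gcd(33, 56) = 1. 99 = 4×24 + 3. So 33^{99} ≡ 33^{3} ≡ 41 (mod 56)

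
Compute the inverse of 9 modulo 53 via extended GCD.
Extended GCD: 9(6) + 53(-1) = 1. So 9^(-1) ≡ 6 mod 53. Verify: 9 × 6 = 54 ≡ 1 mod 53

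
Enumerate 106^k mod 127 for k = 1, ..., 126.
106^1, 106^2, ..., 106^{126} mod 127: [106, 60, 10, 44, 92, 100, 59, 31, 111, 82, 56, 94, 58, 52, 51, 72, 12, 2, 85, 120, 20, 88, 57, 73, 118, 62, 95, 37, 112, 61, 116, 104, 102, 17, 24, 4, 43, 113, 40, 49, 114, 19, 109, 124, 63, 74, 97, 122, 105, 81, 77, 34, 48, 8, 86, 99, 80, 98, 101, 38, 91, 121, 126, 21, 67, 117, 83, 35, 27, 68, 96, 16, 45, 71, 33, 69, 75, 76, 55, 115, 125, 42, 7, 107, 39, 70, 54, 9, 65, 32, 90, 15, 66, 11, 23, 25, 110, 103, 123, 84, 14, 87, 78, 13, 108, 18, 3, 64, 53, 30, 5, 22, 46, 50, 93, 79, 119, 41, 28, 47, 29, 26, 89, 36, 6, 1]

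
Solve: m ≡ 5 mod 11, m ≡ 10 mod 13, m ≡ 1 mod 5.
M = 11 × 13 × 5 = 715. M₁ = 65, y₁ ≡ 10 mod 11. M₂ = 55, y₂ ≡ 9 mod 13. M₃ = 143, y₃ ≡ 2 mod 5. m = 5×65×10 + 10×55×9 + 1×143×2 ≡ 621 mod 715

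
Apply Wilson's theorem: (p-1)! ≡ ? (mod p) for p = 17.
By Wilson's theorem, (16)! ≡ -1 ≡ 16 (mod 17)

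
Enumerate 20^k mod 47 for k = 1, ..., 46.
20^1, 20^2, ..., 20^{46} mod 47: [20, 24, 10, 12, 5, 6, 26, 3, 13, 25, 30, 36, 15, 18, 31, 9, 39, 28, 43, 14, 45, 7, 46, 27, 23, 37, 35, 42, 41, 21, 44, 34, 22, 17, 11, 32, 29, 16, 38, 8, 19, 4, 33, 2, 40, 1]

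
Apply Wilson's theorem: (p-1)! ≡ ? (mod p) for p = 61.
By Wilson's theorem, (60)! ≡ -1 ≡ 60 mod 61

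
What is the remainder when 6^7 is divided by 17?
By repeated squaring (mod 17): 6^{1}≡6, 6^{2}≡2, 6^{4}≡4. Then 6^{7} = 6^{4+2+1} ≡ 4 × 2 × 6 ≡ 14 (mod 17)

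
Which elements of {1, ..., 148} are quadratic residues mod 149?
QRs mod 149: {1, 4, 5, 6, 7, 9, 16, 17, 19, 20, 22, 24, 25, 26, 28, 29, 30, 31, 33, 35, 36, 37, 39, 42, 45, 46, 47, 49, 53, 54, 61, 63, 64, 67, 68, 69, 73, 76, 80, 81, 82, 85, 86, 88, 95, 96, 100, 102, 103, 104, 107, 110, 112, 113, 114, 116, 118, 119, 120, 121, 123, 124, 125, 127, 129, 130, 132, 133, 140, 142, 143, 144, 145, 148}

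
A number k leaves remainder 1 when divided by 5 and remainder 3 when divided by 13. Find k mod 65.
M = 5 × 13 = 65. M₁ = 13, y₁ ≡ 2 mod 5. M₂ = 5, y₂ ≡ 8 mod 13. k = 1×13×2 + 3×5×8 ≡ 16 mod 65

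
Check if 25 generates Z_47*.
25^{23} ≡ 1 mod 47 and 23 < 46, so ord_47(25) = 23 ≠ 46 and 25 is not a primitive root.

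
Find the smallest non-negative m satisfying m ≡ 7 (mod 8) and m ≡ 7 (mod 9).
M = 8 × 9 = 72. M₁ = 9, y₁ ≡ 1 (mod 8). M₂ = 8, y₂ ≡ 8 (mod 9). m = 7×9×1 + 7×8×8 ≡ 7 (mod 72)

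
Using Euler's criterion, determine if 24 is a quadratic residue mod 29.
By Euler's criterion: 24^{14} ≡ 1 (mod 29). Since this equals 1, 24 is a QR.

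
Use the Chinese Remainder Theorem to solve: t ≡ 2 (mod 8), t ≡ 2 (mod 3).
M = 8 × 3 = 24. M₁ = 3, y₁ ≡ 3 (mod 8). M₂ = 8, y₂ ≡ 2 (mod 3). t = 2×3×3 + 2×8×2 ≡ 2 (mod 24)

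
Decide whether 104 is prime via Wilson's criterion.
(103)! mod 104 = 0. Since 0 ≢ -1 (mod 104), 104 is not prime.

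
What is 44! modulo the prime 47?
(46)! = (44)! × (45) × (46) ≡ -1 (mod 47). So (44)! ≡ -1 × [(46)(45)]^(-1) ≡ 23 (mod 47)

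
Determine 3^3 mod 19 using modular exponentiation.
3^{3} = 27 ≡ 8 (mod 19)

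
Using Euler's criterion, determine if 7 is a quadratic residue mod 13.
By Euler's criterion: 7^{6} ≡ 12 (mod 13). Since this equals -1 (≡ 12), 7 is not a QR.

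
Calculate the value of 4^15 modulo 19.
By repeated squaring mod 19: 4^{1}≡4, 4^{2}≡16, 4^{4}≡9, 4^{8}≡5. Then 4^{15} = 4^{8+4+2+1} ≡ 5 × 9 × 16 × 4 ≡ 11 mod 19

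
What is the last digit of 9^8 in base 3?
By repeated squaring mod 3: 9^{1}≡0, 9^{2}≡0, 9^{4}≡0, 9^{8}≡0. So 9^{8} ≡ 0 mod 3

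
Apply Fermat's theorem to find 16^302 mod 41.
By Fermat: 16^{40} ≡ 1 mod 41. 302 ≡ 22 mod 40. So 16^{302} ≡ 16^{22} ≡ 10 mod 41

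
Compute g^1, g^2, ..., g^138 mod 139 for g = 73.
73^1, 73^2, ..., 73^{138} mod 139: [73, 47, 95, 124, 17, 129, 104, 86, 23, 11, 108, 100, 72, 113, 48, 29, 32, 112, 114, 121, 76, 127, 97, 131, 111, 41, 74, 120, 3, 80, 2, 7, 94, 51, 109, 34, 119, 69, 33, 46, 22, 77, 61, 5, 87, 96, 58, 64, 85, 89, 103, 13, 115, 55, 123, 83, 82, 9, 101, 6, 21, 4, 14, 49, 102, 79, 68, 99, 138, 66, 92, 44, 15, 122, 10, 35, 53, 116, 128, 31, 39, 67, 26, 91, 110, 107, 27, 25, 18, 63, 12, 42, 8, 28, 98, 65, 19, 136, 59, 137, 132, 45, 88, 30, 105, 20, 70, 106, 93, 117, 62, 78, 134, 52, 43, 81, 75, 54, 50, 36, 126, 24, 84, 16, 56, 57, 130, 38, 133, 118, 135, 125, 90, 37, 60, 71, 40, 1]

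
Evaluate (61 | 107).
(61/107) = 61^{53} mod 107 = 1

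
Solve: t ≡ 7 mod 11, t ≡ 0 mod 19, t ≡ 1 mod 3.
M = 11 × 19 × 3 = 627. M₁ = 57, y₁ ≡ 6 mod 11. M₂ = 33, y₂ ≡ 15 mod 19. M₃ = 209, y₃ ≡ 2 mod 3. t = 7×57×6 + 0×33×15 + 1×209×2 ≡ 304 mod 627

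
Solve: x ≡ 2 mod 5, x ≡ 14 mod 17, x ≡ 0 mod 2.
M = 5 × 17 × 2 = 170. M₁ = 34, y₁ ≡ 4 mod 5. M₂ = 10, y₂ ≡ 12 mod 17. M₃ = 85, y₃ ≡ 1 mod 2. x = 2×34×4 + 14×10×12 + 0×85×1 ≡ 82 mod 170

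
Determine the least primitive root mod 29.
g = 2. Powers: [2, 4, 8, 16, 3, 6, 12, 24, 19, 9, ...] generates all 28 non-zero residues.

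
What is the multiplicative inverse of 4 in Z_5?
Since 5 is prime, by Fermat 4^(-1) ≡ 4^{3} ≡ 4 (mod 5). Verify: 4 × 4 = 16 ≡ 1 (mod 5)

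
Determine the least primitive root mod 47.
g = 5. For each prime q|46: 5^{23}≡46, 5^{2}≡25, none ≡ 1, so ord_47(5) = 46 and 5 is a primitive root.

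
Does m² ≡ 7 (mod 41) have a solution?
By Euler's criterion: 7^{20} ≡ 40 (mod 41). Since this equals -1 (≡ 40), 7 is not a QR.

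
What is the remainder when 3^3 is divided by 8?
3^{3} = 27 ≡ 3 (mod 8)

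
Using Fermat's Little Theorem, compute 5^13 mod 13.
By Fermat: 5^{12} ≡ 1 (mod 13). So 5^{13} = 5^{12} · 5^{1} ≡ 5^{1} ≡ 5 (mod 13)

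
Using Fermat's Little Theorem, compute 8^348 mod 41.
By Fermat: 8^{40} ≡ 1 mod 41. 348 ≡ 28 mod 40. So 8^{348} ≡ 8^{28} ≡ 16 mod 41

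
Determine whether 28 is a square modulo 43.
By Euler's criterion: 28^{21} ≡ 42 (mod 43). Since this equals -1 (≡ 42), 28 is not a QR.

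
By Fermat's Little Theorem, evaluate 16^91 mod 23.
By Fermat: 16^{22} ≡ 1 mod 23. 91 = 4×22 + 3. So 16^{91} ≡ 16^{3} ≡ 2 mod 23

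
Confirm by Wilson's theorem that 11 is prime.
(10)! mod 11 = 10. Since this equals -1 (mod 11), Wilson confirms 11 is prime.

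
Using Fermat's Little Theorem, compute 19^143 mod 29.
By Fermat: 19^{28} ≡ 1 (mod 29). 143 = 5×28 + 3. So 19^{143} ≡ 19^{3} ≡ 15 (mod 29)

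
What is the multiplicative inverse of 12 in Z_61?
Since 61 is prime, by Fermat 12^(-1) ≡ 12^{59} ≡ 56 mod 61. Verify: 12 × 56 = 672 ≡ 1 mod 61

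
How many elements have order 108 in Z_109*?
Number of primitive roots mod 109 = φ(p-1) = φ(108) = 36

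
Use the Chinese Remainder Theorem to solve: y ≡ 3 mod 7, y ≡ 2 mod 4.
M = 7 × 4 = 28. M₁ = 4, y₁ ≡ 2 mod 7. M₂ = 7, y₂ ≡ 3 mod 4. y = 3×4×2 + 2×7×3 ≡ 10 mod 28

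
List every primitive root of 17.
There are φ(16) = 8 primitive roots mod 17: {3, 5, 6, 7, 10, 11, 12, 14}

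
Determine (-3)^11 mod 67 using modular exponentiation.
By repeated squaring (mod 67): (-3)^{1}≡64, (-3)^{2}≡9, (-3)^{4}≡14, (-3)^{8}≡62. Then (-3)^{11} = (-3)^{8+2+1} ≡ 62 × 9 × 64 ≡ 1 (mod 67)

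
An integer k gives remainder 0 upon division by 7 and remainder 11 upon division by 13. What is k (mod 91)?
M = 7 × 13 = 91. M₁ = 13, y₁ ≡ 6 (mod 7). M₂ = 7, y₂ ≡ 2 (mod 13). k = 0×13×6 + 11×7×2 ≡ 63 (mod 91)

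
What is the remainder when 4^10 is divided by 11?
Using Fermat: 4^{10} ≡ 1 mod 11. 10 ≡ 0 mod 10. So 4^{10} ≡ 4^{0} ≡ 1 mod 11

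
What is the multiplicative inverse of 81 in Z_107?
Since 107 is prime, by Fermat 81^(-1) ≡ 81^{105} ≡ 37 mod 107. Verify: 81 × 37 = 2997 ≡ 1 mod 107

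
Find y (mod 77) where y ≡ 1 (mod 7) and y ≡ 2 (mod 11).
M = 7 × 11 = 77. M₁ = 11, y₁ ≡ 2 (mod 7). M₂ = 7, y₂ ≡ 8 (mod 11). y = 1×11×2 + 2×7×8 ≡ 57 (mod 77)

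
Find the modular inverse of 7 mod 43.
Since 43 is prime, by Fermat 7^(-1) ≡ 7^{41} ≡ 37 (mod 43). Verify: 7 × 37 = 259 ≡ 1 (mod 43)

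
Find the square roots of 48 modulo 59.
The square roots of 48 mod 59 are 15 and 44. Verify: 15² = 225 ≡ 48 mod 59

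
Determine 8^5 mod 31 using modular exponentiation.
By repeated squaring mod 31: 8^{1}≡8, 8^{2}≡2, 8^{4}≡4. Then 8^{5} = 8^{4+1} ≡ 4 × 8 ≡ 1 mod 31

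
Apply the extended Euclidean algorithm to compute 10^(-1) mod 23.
Extended GCD: 10(7) + 23(-3) = 1. So 10^(-1) ≡ 7 (mod 23). Verify: 10 × 7 = 70 ≡ 1 (mod 23)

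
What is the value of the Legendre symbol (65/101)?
(65/101) = 65^{50} mod 101 = 1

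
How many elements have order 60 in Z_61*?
There are φ(61-1) = φ(60) = 16 primitive roots modulo 61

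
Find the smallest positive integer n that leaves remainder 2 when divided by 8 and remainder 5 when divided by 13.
M = 8 × 13 = 104. M₁ = 13, y₁ ≡ 5 (mod 8). M₂ = 8, y₂ ≡ 5 (mod 13). n = 2×13×5 + 5×8×5 ≡ 18 (mod 104)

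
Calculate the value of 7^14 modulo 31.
By repeated squaring mod 31: 7^{1}≡7, 7^{2}≡18, 7^{4}≡14, 7^{8}≡10. Then 7^{14} = 7^{8+4+2} ≡ 10 × 14 × 18 ≡ 9 mod 31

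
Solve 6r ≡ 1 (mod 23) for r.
Since 23 is prime, by Fermat 6^(-1) ≡ 6^{21} ≡ 4 (mod 23). Verify: 6 × 4 = 24 ≡ 1 (mod 23)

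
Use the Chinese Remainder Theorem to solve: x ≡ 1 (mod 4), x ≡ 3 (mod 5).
M = 4 × 5 = 20. M₁ = 5, y₁ ≡ 1 (mod 4). M₂ = 4, y₂ ≡ 4 (mod 5). x = 1×5×1 + 3×4×4 ≡ 13 (mod 20)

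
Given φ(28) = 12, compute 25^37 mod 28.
By Euler: 25^{12} ≡ 1 (mod 28) since gcd(25, 28) = 1. 37 = 3×12 + 1. So 25^{37} ≡ 25^{1} ≡ 25 (mod 28)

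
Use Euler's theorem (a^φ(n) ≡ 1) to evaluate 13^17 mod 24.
By Euler: 13^{8} ≡ 1 (mod 24) since gcd(13, 24) = 1. 17 = 2×8 + 1. So 13^{17} ≡ 13^{1} ≡ 13 (mod 24)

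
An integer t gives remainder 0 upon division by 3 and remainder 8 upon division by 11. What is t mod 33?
M = 3 × 11 = 33. M₁ = 11, y₁ ≡ 2 mod 3. M₂ = 3, y₂ ≡ 4 mod 11. t = 0×11×2 + 8×3×4 ≡ 30 mod 33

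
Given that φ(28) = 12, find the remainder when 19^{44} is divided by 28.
By Euler: 19^{12} ≡ 1 (mod 28) since gcd(19, 28) = 1. 44 = 3×12 + 8. So 19^{44} ≡ 19^{8} ≡ 25 (mod 28)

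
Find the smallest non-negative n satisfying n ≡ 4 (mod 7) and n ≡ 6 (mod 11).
M = 7 × 11 = 77. M₁ = 11, y₁ ≡ 2 (mod 7). M₂ = 7, y₂ ≡ 8 (mod 11). n = 4×11×2 + 6×7×8 ≡ 39 (mod 77)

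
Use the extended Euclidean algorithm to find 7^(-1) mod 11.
Extended GCD: 7(-3) + 11(2) = 1. So 7^(-1) ≡ -3 ≡ 8 mod 11. Verify: 7 × 8 = 56 ≡ 1 mod 11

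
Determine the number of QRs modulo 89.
Exactly half the non-zero residues mod a prime are QRs: (89-1)/2 = 44.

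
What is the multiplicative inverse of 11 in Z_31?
Since 31 is prime, by Fermat 11^(-1) ≡ 11^{29} ≡ 17 mod 31. Verify: 11 × 17 = 187 ≡ 1 mod 31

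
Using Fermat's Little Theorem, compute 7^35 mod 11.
By Fermat: 7^{10} ≡ 1 (mod 11). 35 = 3×10 + 5. So 7^{35} ≡ 7^{5} ≡ 10 (mod 11)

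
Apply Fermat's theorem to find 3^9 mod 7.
By Fermat: 3^{6} ≡ 1 mod 7. So 3^{9} = 3^{6} · 3^{3} ≡ 3^{3} ≡ 6 mod 7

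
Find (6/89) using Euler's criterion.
(6/89) = 6^{44} mod 89 = -1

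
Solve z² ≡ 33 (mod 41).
The square roots of 33 mod 41 are 19 and 22. Verify: 19² = 361 ≡ 33 (mod 41)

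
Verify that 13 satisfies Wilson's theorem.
(12)! mod 13 = 12. Since this equals -1 mod 13, Wilson confirms 13 is prime.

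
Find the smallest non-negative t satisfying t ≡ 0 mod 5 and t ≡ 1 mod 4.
M = 5 × 4 = 20. M₁ = 4, y₁ ≡ 4 mod 5. M₂ = 5, y₂ ≡ 1 mod 4. t = 0×4×4 + 1×5×1 ≡ 5 mod 20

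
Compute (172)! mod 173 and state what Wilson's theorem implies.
(172)! mod 173 = 172. Since this equals -1 mod 173, Wilson confirms 173 is prime.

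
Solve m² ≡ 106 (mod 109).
The square roots of 106 mod 109 are 91 and 18. Verify: 91² = 8281 ≡ 106 (mod 109)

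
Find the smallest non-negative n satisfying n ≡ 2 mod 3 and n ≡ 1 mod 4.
M = 3 × 4 = 12. M₁ = 4, y₁ ≡ 1 mod 3. M₂ = 3, y₂ ≡ 3 mod 4. n = 2×4×1 + 1×3×3 ≡ 5 mod 12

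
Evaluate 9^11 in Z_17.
By repeated squaring (mod 17): 9^{1}≡9, 9^{2}≡13, 9^{4}≡16, 9^{8}≡1. Then 9^{11} = 9^{8+2+1} ≡ 1 × 13 × 9 ≡ 15 (mod 17)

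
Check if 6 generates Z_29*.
6^{14} ≡ 1 mod 29 and 14 < 28, so ord_29(6) = 14 ≠ 28 and 6 is not a primitive root.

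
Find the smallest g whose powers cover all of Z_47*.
g = 5. For each prime q|46: 5^{23}≡46, 5^{2}≡25, none ≡ 1, so ord_47(5) = 46 and 5 is a primitive root.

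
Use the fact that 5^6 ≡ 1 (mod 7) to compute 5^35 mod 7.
By Fermat: 5^{6} ≡ 1 (mod 7). 35 = 5×6 + 5. So 5^{35} ≡ 5^{5} ≡ 3 (mod 7)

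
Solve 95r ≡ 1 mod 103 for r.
Since 103 is prime, by Fermat 95^(-1) ≡ 95^{101} ≡ 90 mod 103. Verify: 95 × 90 = 8550 ≡ 1 mod 103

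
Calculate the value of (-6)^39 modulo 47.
By repeated squaring (mod 47): (-6)^{1}≡41, (-6)^{2}≡36, (-6)^{4}≡27, (-6)^{8}≡24, (-6)^{16}≡12, (-6)^{32}≡3. Then (-6)^{39} = (-6)^{32+4+2+1} ≡ 3 × 27 × 36 × 41 ≡ 35 (mod 47)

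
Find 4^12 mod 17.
By repeated squaring mod 17: 4^{1}≡4, 4^{2}≡16, 4^{4}≡1, 4^{8}≡1. Then 4^{12} = 4^{8+4} ≡ 1 × 1 ≡ 1 mod 17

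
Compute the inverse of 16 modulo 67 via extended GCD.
Extended GCD: 16(21) + 67(-5) = 1. So 16^(-1) ≡ 21 (mod 67). Verify: 16 × 21 = 336 ≡ 1 (mod 67)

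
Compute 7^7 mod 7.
By repeated squaring (mod 7): 7^{1}≡0, 7^{2}≡0, 7^{4}≡0. Then 7^{7} = 7^{4+2+1} ≡ 0 × 0 × 0 ≡ 0 (mod 7)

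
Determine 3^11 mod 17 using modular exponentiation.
By repeated squaring mod 17: 3^{1}≡3, 3^{2}≡9, 3^{4}≡13, 3^{8}≡16. Then 3^{11} = 3^{8+2+1} ≡ 16 × 9 × 3 ≡ 7 mod 17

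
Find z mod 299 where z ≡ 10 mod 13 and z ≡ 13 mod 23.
M = 13 × 23 = 299. M₁ = 23, y₁ ≡ 4 mod 13. M₂ = 13, y₂ ≡ 16 mod 23. z = 10×23×4 + 13×13×16 ≡ 36 mod 299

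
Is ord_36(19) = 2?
Powers of 19 mod 36: 19^1≡19, 19^2≡1. First k with 19^k≡1 is k=2. Yes, ord_36(19) = 2.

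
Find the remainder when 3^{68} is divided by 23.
By Fermat: 3^{22} ≡ 1 mod 23. 68 = 3×22 + 2. So 3^{68} ≡ 3^{2} ≡ 9 mod 23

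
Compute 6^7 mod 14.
By repeated squaring (mod 14): 6^{1}≡6, 6^{2}≡8, 6^{4}≡8. Then 6^{7} = 6^{4+2+1} ≡ 8 × 8 × 6 ≡ 6 (mod 14)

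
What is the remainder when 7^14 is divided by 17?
By repeated squaring (mod 17): 7^{1}≡7, 7^{2}≡15, 7^{4}≡4, 7^{8}≡16. Then 7^{14} = 7^{8+4+2} ≡ 16 × 4 × 15 ≡ 8 (mod 17)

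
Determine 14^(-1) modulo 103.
Since 103 is prime, by Fermat 14^(-1) ≡ 14^{101} ≡ 81 mod 103. Verify: 14 × 81 = 1134 ≡ 1 mod 103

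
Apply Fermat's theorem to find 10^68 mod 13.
By Fermat: 10^{12} ≡ 1 mod 13. 68 = 5×12 + 8. So 10^{68} ≡ 10^{8} ≡ 9 mod 13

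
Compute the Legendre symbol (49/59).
(49/59) = 49^{29} mod 59 = 1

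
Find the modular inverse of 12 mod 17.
Since 17 is prime, by Fermat 12^(-1) ≡ 12^{15} ≡ 10 mod 17. Verify: 12 × 10 = 120 ≡ 1 mod 17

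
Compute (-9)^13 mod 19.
By repeated squaring (mod 19): (-9)^{1}≡10, (-9)^{2}≡5, (-9)^{4}≡6, (-9)^{8}≡17. Then (-9)^{13} = (-9)^{8+4+1} ≡ 17 × 6 × 10 ≡ 13 (mod 19)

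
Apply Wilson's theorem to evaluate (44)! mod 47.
(46)! = (44)! × (45) × (46) ≡ -1 (mod 47). So (44)! ≡ -1 × [(46)(45)]^(-1) ≡ 23 (mod 47)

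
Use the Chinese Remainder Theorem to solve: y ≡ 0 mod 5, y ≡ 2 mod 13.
M = 5 × 13 = 65. M₁ = 13, y₁ ≡ 2 mod 5. M₂ = 5, y₂ ≡ 8 mod 13. y = 0×13×2 + 2×5×8 ≡ 15 mod 65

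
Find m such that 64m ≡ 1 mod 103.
Since 103 is prime, by Fermat 64^(-1) ≡ 64^{101} ≡ 66 mod 103. Verify: 64 × 66 = 4224 ≡ 1 mod 103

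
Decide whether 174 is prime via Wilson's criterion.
(173)! mod 174 = 0. Since 0 ≢ -1 (mod 174), 174 is not prime.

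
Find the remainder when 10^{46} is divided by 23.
By Fermat: 10^{22} ≡ 1 (mod 23). 46 = 2×22 + 2. So 10^{46} ≡ 10^{2} ≡ 8 (mod 23)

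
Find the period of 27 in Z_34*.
Powers of 27 mod 34: 27^1≡27, 27^2≡15, 27^3≡31, 27^4≡21, 27^5≡23, 27^6≡9, 27^7≡5, 27^8≡33, 27^9≡7, 27^10≡19, 27^11≡3, 27^12≡13, 27^13≡11, 27^14≡25, 27^15≡29, 27^16≡1. Order = 16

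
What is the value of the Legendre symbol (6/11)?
(6/11) = 6^{5} mod 11 = -1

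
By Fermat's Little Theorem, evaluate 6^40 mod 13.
By Fermat: 6^{12} ≡ 1 mod 13. 40 = 3×12 + 4. So 6^{40} ≡ 6^{4} ≡ 9 mod 13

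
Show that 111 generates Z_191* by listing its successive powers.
111^1, 111^2, ..., 111^{190} mod 191: [111, 97, 71, 50, 11, 75, 112, 17, 168, 121, 61, 86, 187, 129, 185, 98, 182, 147, 82, 125, 123, 92, 89, 138, 38, 16, 57, 24, 181, 36, 176, 54, 73, 81, 14, 26, 21, 39, 127, 154, 95, 40, 47, 60, 166, 90, 58, 135, 87, 107, 35, 65, 148, 2, 31, 3, 142, 100, 22, 150, 33, 34, 145, 51, 122, 172, 183, 67, 179, 5, 173, 103, 164, 59, 55, 184, 178, 85, 76, 32, 114, 48, 171, 72, 161, 108, 146, 162, 28, 52, 42, 78, 63, 117, 190, 80, 94, 120, 141, 180, 116, 79, 174, 23, 70, 130, 105, 4, 62, 6, 93, 9, 44, 109, 66, 68, 99, 102, 53, 153, 175, 134, 167, 10, 155, 15, 137, 118, 110, 177, 165, 170, 152, 64, 37, 96, 151, 144, 131, 25, 101, 133, 56, 104, 84, 156, 126, 43, 189, 160, 188, 49, 91, 169, 41, 158, 157, 46, 140, 69, 19, 8, 124, 12, 186, 18, 88, 27, 132, 136, 7, 13, 106, 115, 159, 77, 143, 20, 119, 30, 83, 45, 29, 163, 139, 149, 113, 128, 74, 1]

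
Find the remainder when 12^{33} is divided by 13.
By Fermat: 12^{12} ≡ 1 (mod 13). 33 = 2×12 + 9. So 12^{33} ≡ 12^{9} ≡ 12 (mod 13)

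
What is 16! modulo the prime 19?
(18)! = (16)! × (17) × (18) ≡ -1 (mod 19). So (16)! ≡ -1 × [(18)(17)]^(-1) ≡ 9 (mod 19)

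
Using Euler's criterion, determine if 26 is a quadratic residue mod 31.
By Euler's criterion: 26^{15} ≡ 30 mod 31. Since this equals -1 (≡ 30), 26 is not a QR.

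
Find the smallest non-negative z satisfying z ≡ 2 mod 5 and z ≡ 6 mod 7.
M = 5 × 7 = 35. M₁ = 7, y₁ ≡ 3 mod 5. M₂ = 5, y₂ ≡ 3 mod 7. z = 2×7×3 + 6×5×3 ≡ 27 mod 35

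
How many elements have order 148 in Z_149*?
A prime p has φ(p-1) primitive roots; here φ(148) = 72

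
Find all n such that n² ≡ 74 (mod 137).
The square roots of 74 mod 137 are 38 and 99. Verify: 38² = 1444 ≡ 74 (mod 137)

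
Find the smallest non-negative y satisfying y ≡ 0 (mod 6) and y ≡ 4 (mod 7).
M = 6 × 7 = 42. M₁ = 7, y₁ ≡ 1 (mod 6). M₂ = 6, y₂ ≡ 6 (mod 7). y = 0×7×1 + 4×6×6 ≡ 18 (mod 42)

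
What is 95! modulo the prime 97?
(96)! = (95)! × (96) ≡ -1 (mod 97). So (95)! ≡ -1 × (96)^(-1) ≡ (-1)×(-1) = 1 (mod 97)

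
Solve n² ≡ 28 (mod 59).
The square roots of 28 mod 59 are 21 and 38. Verify: 21² = 441 ≡ 28 (mod 59)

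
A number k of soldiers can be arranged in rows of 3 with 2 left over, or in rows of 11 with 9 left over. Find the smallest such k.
M = 3 × 11 = 33. M₁ = 11, y₁ ≡ 2 (mod 3). M₂ = 3, y₂ ≡ 4 (mod 11). k = 2×11×2 + 9×3×4 ≡ 20 (mod 33)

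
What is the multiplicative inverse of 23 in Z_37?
Since 37 is prime, by Fermat 23^(-1) ≡ 23^{35} ≡ 29 (mod 37). Verify: 23 × 29 = 667 ≡ 1 (mod 37)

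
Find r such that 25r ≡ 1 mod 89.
Since 89 is prime, by Fermat 25^(-1) ≡ 25^{87} ≡ 57 mod 89. Verify: 25 × 57 = 1425 ≡ 1 mod 89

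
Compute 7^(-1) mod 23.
Since 23 is prime, by Fermat 7^(-1) ≡ 7^{21} ≡ 10 mod 23. Verify: 7 × 10 = 70 ≡ 1 mod 23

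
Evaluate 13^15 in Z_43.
By repeated squaring mod 43: 13^{1}≡13, 13^{2}≡40, 13^{4}≡9, 13^{8}≡38. Then 13^{15} = 13^{8+4+2+1} ≡ 38 × 9 × 40 × 13 ≡ 35 mod 43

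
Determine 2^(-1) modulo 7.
Since 7 is prime, by Fermat 2^(-1) ≡ 2^{5} ≡ 4 mod 7. Verify: 2 × 4 = 8 ≡ 1 mod 7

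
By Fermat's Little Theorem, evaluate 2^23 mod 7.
By Fermat: 2^{6} ≡ 1 (mod 7). 23 = 3×6 + 5. So 2^{23} ≡ 2^{5} ≡ 4 (mod 7)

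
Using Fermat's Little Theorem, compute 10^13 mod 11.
By Fermat: 10^{10} ≡ 1 mod 11. So 10^{13} = 10^{10} · 10^{3} ≡ 10^{3} ≡ 10 mod 11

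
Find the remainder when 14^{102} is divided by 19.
By Fermat: 14^{18} ≡ 1 mod 19. 102 = 5×18 + 12. So 14^{102} ≡ 14^{12} ≡ 11 mod 19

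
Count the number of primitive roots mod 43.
Number of primitive roots mod 43 = φ(p-1) = φ(42) = 12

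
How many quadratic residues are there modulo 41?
Exactly half the non-zero residues mod a prime are QRs: (41-1)/2 = 20.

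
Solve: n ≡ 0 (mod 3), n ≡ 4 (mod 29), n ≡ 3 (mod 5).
M = 3 × 29 × 5 = 435. M₁ = 145, y₁ ≡ 1 (mod 3). M₂ = 15, y₂ ≡ 2 (mod 29). M₃ = 87, y₃ ≡ 3 (mod 5). n = 0×145×1 + 4×15×2 + 3×87×3 ≡ 33 (mod 435)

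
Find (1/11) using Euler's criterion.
(1/11) = 1^{5} mod 11 = 1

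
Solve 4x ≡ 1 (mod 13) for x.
Since 13 is prime, by Fermat 4^(-1) ≡ 4^{11} ≡ 10 (mod 13). Verify: 4 × 10 = 40 ≡ 1 (mod 13)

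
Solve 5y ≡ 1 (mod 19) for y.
Since 19 is prime, by Fermat 5^(-1) ≡ 5^{17} ≡ 4 (mod 19). Verify: 5 × 4 = 20 ≡ 1 (mod 19)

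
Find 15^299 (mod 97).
Using Fermat: 15^{96} ≡ 1 (mod 97). 299 ≡ 11 (mod 96). So 15^{299} ≡ 15^{11} ≡ 29 (mod 97)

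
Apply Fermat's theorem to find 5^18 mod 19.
By Fermat's Little Theorem, 5^{18} ≡ 1 mod 19 since 19 is prime and gcd(5, 19) = 1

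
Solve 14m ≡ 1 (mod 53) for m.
Since 53 is prime, by Fermat 14^(-1) ≡ 14^{51} ≡ 19 (mod 53). Verify: 14 × 19 = 266 ≡ 1 (mod 53)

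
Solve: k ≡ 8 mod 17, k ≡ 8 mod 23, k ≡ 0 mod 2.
M = 17 × 23 × 2 = 782. M₁ = 46, y₁ ≡ 10 mod 17. M₂ = 34, y₂ ≡ 21 mod 23. M₃ = 391, y₃ ≡ 1 mod 2. k = 8×46×10 + 8×34×21 + 0×391×1 ≡ 8 mod 782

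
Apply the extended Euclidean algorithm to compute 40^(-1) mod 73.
Extended GCD: 40(-31) + 73(17) = 1. So 40^(-1) ≡ -31 ≡ 42 mod 73. Verify: 40 × 42 = 1680 ≡ 1 mod 73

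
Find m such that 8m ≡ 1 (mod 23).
Since 23 is prime, by Fermat 8^(-1) ≡ 8^{21} ≡ 3 (mod 23). Verify: 8 × 3 = 24 ≡ 1 (mod 23)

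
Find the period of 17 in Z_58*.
Powers of 17 mod 58: 17^1≡17, 17^2≡57, 17^3≡41, 17^4≡1. So the order of 17 is 4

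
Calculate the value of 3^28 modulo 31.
By repeated squaring mod 31: 3^{1}≡3, 3^{2}≡9, 3^{4}≡19, 3^{8}≡20, 3^{16}≡28. Then 3^{28} = 3^{16+8+4} ≡ 28 × 20 × 19 ≡ 7 mod 31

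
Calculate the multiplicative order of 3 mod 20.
Powers of 3 mod 20: 3^1≡3, 3^2≡9, 3^3≡7, 3^4≡1. Order = 4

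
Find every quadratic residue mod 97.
Quadratic residues modulo 97: {1, 2, 3, 4, 6, 8, 9, 11, 12, 16, 18, 22, 24, 25, 27, 31, 32, 33, 35, 36, 43, 44, 47, 48, 49, 50, 53, 54, 61, 62, 64, 65, 66, 70, 72, 73, 75, 79, 81, 85, 86, 88, 89, 91, 93, 94, 95, 96}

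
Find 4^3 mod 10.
4^{3} = 64 ≡ 4 mod 10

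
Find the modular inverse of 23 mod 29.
Since 29 is prime, by Fermat 23^(-1) ≡ 23^{27} ≡ 24 mod 29. Verify: 23 × 24 = 552 ≡ 1 mod 29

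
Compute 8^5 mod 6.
By repeated squaring mod 6: 8^{1}≡2, 8^{2}≡4, 8^{4}≡4. Then 8^{5} = 8^{4+1} ≡ 4 × 2 ≡ 2 mod 6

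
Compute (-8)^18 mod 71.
By repeated squaring mod 71: (-8)^{1}≡63, (-8)^{2}≡64, (-8)^{4}≡49, (-8)^{8}≡58, (-8)^{16}≡27. Then (-8)^{18} = (-8)^{16+2} ≡ 27 × 64 ≡ 24 mod 71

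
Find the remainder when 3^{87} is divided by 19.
By Fermat: 3^{18} ≡ 1 (mod 19). 87 = 4×18 + 15. So 3^{87} ≡ 3^{15} ≡ 12 (mod 19)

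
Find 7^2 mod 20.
7^{2} = 49 ≡ 9 mod 20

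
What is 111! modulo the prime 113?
(112)! = (111)! × (112) ≡ -1 (mod 113). So (111)! ≡ -1 × (112)^(-1) ≡ (-1)×(-1) = 1 (mod 113)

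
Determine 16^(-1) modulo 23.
Since 23 is prime, by Fermat 16^(-1) ≡ 16^{21} ≡ 13 mod 23. Verify: 16 × 13 = 208 ≡ 1 mod 23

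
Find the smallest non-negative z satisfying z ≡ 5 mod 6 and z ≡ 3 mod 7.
M = 6 × 7 = 42. M₁ = 7, y₁ ≡ 1 mod 6. M₂ = 6, y₂ ≡ 6 mod 7. z = 5×7×1 + 3×6×6 ≡ 17 mod 42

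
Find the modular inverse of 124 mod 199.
Since 199 is prime, by Fermat 124^(-1) ≡ 124^{197} ≡ 130 (mod 199). Verify: 124 × 130 = 16120 ≡ 1 (mod 199)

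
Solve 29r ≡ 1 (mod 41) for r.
Since 41 is prime, by Fermat 29^(-1) ≡ 29^{39} ≡ 17 (mod 41). Verify: 29 × 17 = 493 ≡ 1 (mod 41)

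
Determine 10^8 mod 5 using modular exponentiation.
By repeated squaring mod 5: 10^{1}≡0, 10^{2}≡0, 10^{4}≡0, 10^{8}≡0. So 10^{8} ≡ 0 mod 5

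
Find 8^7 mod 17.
By repeated squaring mod 17: 8^{1}≡8, 8^{2}≡13, 8^{4}≡16. Then 8^{7} = 8^{4+2+1} ≡ 16 × 13 × 8 ≡ 15 mod 17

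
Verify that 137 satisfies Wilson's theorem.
(136)! mod 137 = 136. Since this equals -1 mod 137, Wilson confirms 137 is prime.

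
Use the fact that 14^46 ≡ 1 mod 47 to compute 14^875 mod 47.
By Fermat: 14^{46} ≡ 1 mod 47. 875 ≡ 1 mod 46. So 14^{875} ≡ 14^{1} ≡ 14 mod 47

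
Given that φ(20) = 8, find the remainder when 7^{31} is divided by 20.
By Euler: 7^{8} ≡ 1 mod 20 since gcd(7, 20) = 1. 31 = 3×8 + 7. So 7^{31} ≡ 7^{7} ≡ 3 mod 20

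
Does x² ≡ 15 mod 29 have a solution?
By Euler's criterion: 15^{14} ≡ 28 mod 29. Since this equals -1 (≡ 28), 15 is not a QR.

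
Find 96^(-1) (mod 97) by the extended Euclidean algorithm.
Extended GCD: 96(-1) + 97(1) = 1. So 96^(-1) ≡ -1 ≡ 96 (mod 97). Verify: 96 × 96 = 9216 ≡ 1 (mod 97)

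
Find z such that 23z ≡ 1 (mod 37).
Since 37 is prime, by Fermat 23^(-1) ≡ 23^{35} ≡ 29 (mod 37). Verify: 23 × 29 = 667 ≡ 1 (mod 37)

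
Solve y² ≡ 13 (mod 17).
The square roots of 13 mod 17 are 8 and 9. Verify: 8² = 64 ≡ 13 (mod 17)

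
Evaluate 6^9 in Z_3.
By repeated squaring mod 3: 6^{1}≡0, 6^{2}≡0, 6^{4}≡0, 6^{8}≡0. Then 6^{9} = 6^{8+1} ≡ 0 × 0 ≡ 0 mod 3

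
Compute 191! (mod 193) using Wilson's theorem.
(192)! = (191)! × (192) ≡ -1 (mod 193). So (191)! ≡ -1 × (192)^(-1) ≡ (-1)×(-1) = 1 (mod 193)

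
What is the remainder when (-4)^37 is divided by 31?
Using Fermat: (-4)^{30} ≡ 1 (mod 31). 37 ≡ 7 (mod 30). So (-4)^{37} ≡ (-4)^{7} ≡ 15 (mod 31)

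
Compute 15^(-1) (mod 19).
Since 19 is prime, by Fermat 15^(-1) ≡ 15^{17} ≡ 14 (mod 19). Verify: 15 × 14 = 210 ≡ 1 (mod 19)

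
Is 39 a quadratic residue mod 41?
By Euler's criterion: 39^{20} ≡ 1 mod 41. Since this equals 1, 39 is a QR.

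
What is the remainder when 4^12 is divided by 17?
By repeated squaring (mod 17): 4^{1}≡4, 4^{2}≡16, 4^{4}≡1, 4^{8}≡1. Then 4^{12} = 4^{8+4} ≡ 1 × 1 ≡ 1 (mod 17)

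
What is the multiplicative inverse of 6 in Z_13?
Since 13 is prime, by Fermat 6^(-1) ≡ 6^{11} ≡ 11 mod 13. Verify: 6 × 11 = 66 ≡ 1 mod 13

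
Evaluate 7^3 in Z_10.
7^{3} = 343 ≡ 3 mod 10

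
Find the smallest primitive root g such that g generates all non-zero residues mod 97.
g = 5. For each prime q|96: 5^{48}≡96, 5^{32}≡35, none ≡ 1, so ord_97(5) = 96 and 5 is a primitive root.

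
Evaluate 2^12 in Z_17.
By repeated squaring (mod 17): 2^{1}≡2, 2^{2}≡4, 2^{4}≡16, 2^{8}≡1. Then 2^{12} = 2^{8+4} ≡ 1 × 16 ≡ 16 (mod 17)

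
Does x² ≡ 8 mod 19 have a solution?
By Euler's criterion: 8^{9} ≡ 18 mod 19. Since this equals -1 (≡ 18), 8 is not a QR.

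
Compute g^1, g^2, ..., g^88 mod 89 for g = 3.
3^1, 3^2, ..., 3^{88} mod 89: [3, 9, 27, 81, 65, 17, 51, 64, 14, 42, 37, 22, 66, 20, 60, 2, 6, 18, 54, 73, 41, 34, 13, 39, 28, 84, 74, 44, 43, 40, 31, 4, 12, 36, 19, 57, 82, 68, 26, 78, 56, 79, 59, 88, 86, 80, 62, 8, 24, 72, 38, 25, 75, 47, 52, 67, 23, 69, 29, 87, 83, 71, 35, 16, 48, 55, 76, 50, 61, 5, 15, 45, 46, 49, 58, 85, 77, 53, 70, 32, 7, 21, 63, 11, 33, 10, 30, 1]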